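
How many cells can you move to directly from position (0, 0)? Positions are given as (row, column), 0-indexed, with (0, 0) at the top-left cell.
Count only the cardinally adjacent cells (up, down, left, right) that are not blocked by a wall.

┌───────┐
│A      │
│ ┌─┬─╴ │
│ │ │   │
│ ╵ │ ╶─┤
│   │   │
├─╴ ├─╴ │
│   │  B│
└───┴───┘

Checking passable neighbors of (0, 0):
Neighbors: (1, 0), (0, 1)
Count: 2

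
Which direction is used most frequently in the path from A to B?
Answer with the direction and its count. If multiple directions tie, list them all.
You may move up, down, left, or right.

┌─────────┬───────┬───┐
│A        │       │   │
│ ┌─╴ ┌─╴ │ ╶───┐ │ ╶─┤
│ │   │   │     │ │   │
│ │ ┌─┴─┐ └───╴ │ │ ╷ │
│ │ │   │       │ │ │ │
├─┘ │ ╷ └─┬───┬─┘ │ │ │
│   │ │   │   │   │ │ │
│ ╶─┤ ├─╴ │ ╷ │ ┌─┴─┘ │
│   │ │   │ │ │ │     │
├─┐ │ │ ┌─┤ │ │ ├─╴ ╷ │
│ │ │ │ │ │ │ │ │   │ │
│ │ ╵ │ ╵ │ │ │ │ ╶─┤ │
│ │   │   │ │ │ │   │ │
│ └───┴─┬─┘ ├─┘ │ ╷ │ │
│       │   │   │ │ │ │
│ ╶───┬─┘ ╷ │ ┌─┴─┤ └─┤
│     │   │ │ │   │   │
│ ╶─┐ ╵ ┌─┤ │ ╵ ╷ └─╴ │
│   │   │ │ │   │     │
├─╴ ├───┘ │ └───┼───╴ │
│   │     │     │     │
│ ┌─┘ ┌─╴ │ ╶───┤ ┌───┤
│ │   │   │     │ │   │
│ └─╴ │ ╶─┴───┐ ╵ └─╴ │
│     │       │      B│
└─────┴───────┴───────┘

Directions: right, right, right, right, down, down, right, right, right, up, left, left, up, right, right, right, down, down, down, left, down, down, down, down, left, down, down, right, up, right, down, right, right, down, left, left, down, down, right, right
Counts: {'right': 16, 'down': 15, 'up': 3, 'left': 6}
Most common: right (16 times)

Solution:

┌─────────┬───────┬───┐
│A → → → ↓│↱ → → ↓│   │
│ ┌─╴ ┌─╴ │ ╶───┐ │ ╶─┤
│ │   │  ↓│↑ ← ↰│↓│   │
│ │ ┌─┴─┐ └───╴ │ │ ╷ │
│ │ │   │↳ → → ↑│↓│ │ │
├─┘ │ ╷ └─┬───┬─┘ │ │ │
│   │ │   │   │↓ ↲│ │ │
│ ╶─┤ ├─╴ │ ╷ │ ┌─┴─┘ │
│   │ │   │ │ │↓│     │
├─┐ │ │ ┌─┤ │ │ ├─╴ ╷ │
│ │ │ │ │ │ │ │↓│   │ │
│ │ ╵ │ ╵ │ │ │ │ ╶─┤ │
│ │   │   │ │ │↓│   │ │
│ └───┴─┬─┘ ├─┘ │ ╷ │ │
│       │   │↓ ↲│ │ │ │
│ ╶───┬─┘ ╷ │ ┌─┴─┤ └─┤
│     │   │ │↓│↱ ↓│   │
│ ╶─┐ ╵ ┌─┤ │ ╵ ╷ └─╴ │
│   │   │ │ │↳ ↑│↳ → ↓│
├─╴ ├───┘ │ └───┼───╴ │
│   │     │     │↓ ← ↲│
│ ┌─┘ ┌─╴ │ ╶───┤ ┌───┤
│ │   │   │     │↓│   │
│ └─╴ │ ╶─┴───┐ ╵ └─╴ │
│     │       │  ↳ → B│
└─────┴───────┴───────┘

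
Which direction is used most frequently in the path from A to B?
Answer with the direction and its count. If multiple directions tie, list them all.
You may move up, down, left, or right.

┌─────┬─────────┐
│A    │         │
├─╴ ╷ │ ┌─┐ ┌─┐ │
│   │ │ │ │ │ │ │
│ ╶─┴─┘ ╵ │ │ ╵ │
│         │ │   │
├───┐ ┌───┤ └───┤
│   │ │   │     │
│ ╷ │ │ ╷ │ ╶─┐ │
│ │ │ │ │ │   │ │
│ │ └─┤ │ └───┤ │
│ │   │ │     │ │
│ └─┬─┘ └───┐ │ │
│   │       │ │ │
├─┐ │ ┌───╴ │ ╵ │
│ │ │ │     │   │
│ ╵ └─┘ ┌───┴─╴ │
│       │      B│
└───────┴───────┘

Directions: right, down, left, down, right, right, right, up, up, right, right, down, down, down, right, right, down, down, down, down, down
Counts: {'right': 8, 'down': 10, 'left': 1, 'up': 2}
Most common: down (10 times)

Solution:

┌─────┬─────────┐
│A ↓  │↱ → ↓    │
├─╴ ╷ │ ┌─┐ ┌─┐ │
│↓ ↲│ │↑│ │↓│ │ │
│ ╶─┴─┘ ╵ │ │ ╵ │
│↳ → → ↑  │↓│   │
├───┐ ┌───┤ └───┤
│   │ │   │↳ → ↓│
│ ╷ │ │ ╷ │ ╶─┐ │
│ │ │ │ │ │   │↓│
│ │ └─┤ │ └───┤ │
│ │   │ │     │↓│
│ └─┬─┘ └───┐ │ │
│   │       │ │↓│
├─┐ │ ┌───╴ │ ╵ │
│ │ │ │     │  ↓│
│ ╵ └─┘ ┌───┴─╴ │
│       │      B│
└───────┴───────┘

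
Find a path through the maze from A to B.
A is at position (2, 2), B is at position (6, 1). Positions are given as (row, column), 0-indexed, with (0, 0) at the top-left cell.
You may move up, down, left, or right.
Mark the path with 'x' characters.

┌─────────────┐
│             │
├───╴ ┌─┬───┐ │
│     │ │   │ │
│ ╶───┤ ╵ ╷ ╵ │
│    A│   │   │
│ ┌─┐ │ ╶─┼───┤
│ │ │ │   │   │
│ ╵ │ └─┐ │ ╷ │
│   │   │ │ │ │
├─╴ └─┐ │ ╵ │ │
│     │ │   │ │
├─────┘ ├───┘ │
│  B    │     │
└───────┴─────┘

Finding the shortest path from (2, 2) to (6, 1):
Path length: 7 steps
Directions: down → down → right → down → down → left → left

Solution:

┌─────────────┐
│             │
├───╴ ┌─┬───┐ │
│     │ │   │ │
│ ╶───┤ ╵ ╷ ╵ │
│    A│   │   │
│ ┌─┐ │ ╶─┼───┤
│ │ │x│   │   │
│ ╵ │ └─┐ │ ╷ │
│   │x x│ │ │ │
├─╴ └─┐ │ ╵ │ │
│     │x│   │ │
├─────┘ ├───┘ │
│  B x x│     │
└───────┴─────┘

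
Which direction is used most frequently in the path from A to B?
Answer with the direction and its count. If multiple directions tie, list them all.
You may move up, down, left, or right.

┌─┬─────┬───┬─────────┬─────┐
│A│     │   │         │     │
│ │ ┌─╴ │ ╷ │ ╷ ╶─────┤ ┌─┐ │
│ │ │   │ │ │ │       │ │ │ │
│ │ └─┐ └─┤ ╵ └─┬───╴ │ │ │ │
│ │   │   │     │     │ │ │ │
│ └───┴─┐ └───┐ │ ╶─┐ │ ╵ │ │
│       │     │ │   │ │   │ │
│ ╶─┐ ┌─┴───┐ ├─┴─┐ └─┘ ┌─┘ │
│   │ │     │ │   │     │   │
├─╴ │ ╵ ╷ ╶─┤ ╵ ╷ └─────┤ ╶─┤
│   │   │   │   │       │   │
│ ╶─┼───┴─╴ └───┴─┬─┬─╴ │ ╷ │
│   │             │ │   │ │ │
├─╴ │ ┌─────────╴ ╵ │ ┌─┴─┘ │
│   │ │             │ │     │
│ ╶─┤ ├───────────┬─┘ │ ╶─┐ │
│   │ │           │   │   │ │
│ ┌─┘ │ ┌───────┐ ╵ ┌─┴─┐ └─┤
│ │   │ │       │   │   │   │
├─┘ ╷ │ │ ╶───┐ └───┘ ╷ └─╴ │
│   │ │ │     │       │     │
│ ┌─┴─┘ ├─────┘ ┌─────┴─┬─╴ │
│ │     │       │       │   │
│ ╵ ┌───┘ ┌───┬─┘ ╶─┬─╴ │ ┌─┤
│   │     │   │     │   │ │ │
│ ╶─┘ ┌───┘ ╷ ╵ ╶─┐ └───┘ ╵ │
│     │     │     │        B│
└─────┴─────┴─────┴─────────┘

Directions: down, down, down, right, right, down, down, right, up, right, down, right, down, left, left, left, down, down, down, left, down, left, down, down, down, right, right, up, right, right, up, right, right, right, up, right, right, right, up, right, down, right, right, down, left, down, down, right
Counts: {'down': 18, 'right': 19, 'up': 5, 'left': 6}
Most common: right (19 times)

Solution:

┌─┬─────┬───┬─────────┬─────┐
│A│     │   │         │     │
│ │ ┌─╴ │ ╷ │ ╷ ╶─────┤ ┌─┐ │
│↓│ │   │ │ │ │       │ │ │ │
│ │ └─┐ └─┤ ╵ └─┬───╴ │ │ │ │
│↓│   │   │     │     │ │ │ │
│ └───┴─┐ └───┐ │ ╶─┐ │ ╵ │ │
│↳ → ↓  │     │ │   │ │   │ │
│ ╶─┐ ┌─┴───┐ ├─┴─┐ └─┘ ┌─┘ │
│   │↓│↱ ↓  │ │   │     │   │
├─╴ │ ╵ ╷ ╶─┤ ╵ ╷ └─────┤ ╶─┤
│   │↳ ↑│↳ ↓│   │       │   │
│ ╶─┼───┴─╴ └───┴─┬─┬─╴ │ ╷ │
│   │↓ ← ← ↲      │ │   │ │ │
├─╴ │ ┌─────────╴ ╵ │ ┌─┴─┘ │
│   │↓│             │ │     │
│ ╶─┤ ├───────────┬─┘ │ ╶─┐ │
│   │↓│           │   │   │ │
│ ┌─┘ │ ┌───────┐ ╵ ┌─┴─┐ └─┤
│ │↓ ↲│ │       │   │↱ ↓│   │
├─┘ ╷ │ │ ╶───┐ └───┘ ╷ └─╴ │
│↓ ↲│ │ │     │↱ → → ↑│↳ → ↓│
│ ┌─┴─┘ ├─────┘ ┌─────┴─┬─╴ │
│↓│     │↱ → → ↑│       │↓ ↲│
│ ╵ ┌───┘ ┌───┬─┘ ╶─┬─╴ │ ┌─┤
│↓  │↱ → ↑│   │     │   │↓│ │
│ ╶─┘ ┌───┘ ╷ ╵ ╶─┐ └───┘ ╵ │
│↳ → ↑│     │     │      ↳ B│
└─────┴─────┴─────┴─────────┘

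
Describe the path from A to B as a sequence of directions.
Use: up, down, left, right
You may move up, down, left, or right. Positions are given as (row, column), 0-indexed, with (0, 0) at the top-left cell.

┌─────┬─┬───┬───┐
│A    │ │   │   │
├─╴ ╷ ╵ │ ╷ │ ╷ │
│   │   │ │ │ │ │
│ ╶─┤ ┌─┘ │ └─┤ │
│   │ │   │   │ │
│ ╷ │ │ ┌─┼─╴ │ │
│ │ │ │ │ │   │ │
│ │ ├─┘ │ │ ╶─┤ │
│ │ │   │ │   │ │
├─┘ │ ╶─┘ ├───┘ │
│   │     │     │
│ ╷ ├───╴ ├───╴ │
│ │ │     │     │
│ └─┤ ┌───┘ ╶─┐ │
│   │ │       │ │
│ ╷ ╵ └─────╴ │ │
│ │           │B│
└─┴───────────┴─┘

Finding the path and converting it to directions:
Path through cells: (0,0) → (0,1) → (1,1) → (1,0) → (2,0) → (2,1) → (3,1) → (4,1) → (5,1) → (5,0) → (6,0) → (7,0) → (7,1) → (8,1) → (8,2) → (8,3) → (8,4) → (8,5) → (8,6) → (7,6) → (7,5) → (6,5) → (6,6) → (6,7) → (7,7) → (8,7)
Directions: right, down, left, down, right, down, down, down, left, down, down, right, down, right, right, right, right, right, up, left, up, right, right, down, down

Solution:

┌─────┬─┬───┬───┐
│A ↓  │ │   │   │
├─╴ ╷ ╵ │ ╷ │ ╷ │
│↓ ↲│   │ │ │ │ │
│ ╶─┤ ┌─┘ │ └─┤ │
│↳ ↓│ │   │   │ │
│ ╷ │ │ ┌─┼─╴ │ │
│ │↓│ │ │ │   │ │
│ │ ├─┘ │ │ ╶─┤ │
│ │↓│   │ │   │ │
├─┘ │ ╶─┘ ├───┘ │
│↓ ↲│     │     │
│ ╷ ├───╴ ├───╴ │
│↓│ │     │↱ → ↓│
│ └─┤ ┌───┘ ╶─┐ │
│↳ ↓│ │    ↑ ↰│↓│
│ ╷ ╵ └─────╴ │ │
│ │↳ → → → → ↑│B│
└─┴───────────┴─┘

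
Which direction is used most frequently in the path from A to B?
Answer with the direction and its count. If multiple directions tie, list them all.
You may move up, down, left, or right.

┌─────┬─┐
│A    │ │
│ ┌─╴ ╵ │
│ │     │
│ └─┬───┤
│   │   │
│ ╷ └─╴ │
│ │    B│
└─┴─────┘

Directions: down, down, right, down, right, right
Counts: {'down': 3, 'right': 3}
Most common: down and right (tied at 3 times each)

Solution:

┌─────┬─┐
│A    │ │
│ ┌─╴ ╵ │
│↓│     │
│ └─┬───┤
│↳ ↓│   │
│ ╷ └─╴ │
│ │↳ → B│
└─┴─────┘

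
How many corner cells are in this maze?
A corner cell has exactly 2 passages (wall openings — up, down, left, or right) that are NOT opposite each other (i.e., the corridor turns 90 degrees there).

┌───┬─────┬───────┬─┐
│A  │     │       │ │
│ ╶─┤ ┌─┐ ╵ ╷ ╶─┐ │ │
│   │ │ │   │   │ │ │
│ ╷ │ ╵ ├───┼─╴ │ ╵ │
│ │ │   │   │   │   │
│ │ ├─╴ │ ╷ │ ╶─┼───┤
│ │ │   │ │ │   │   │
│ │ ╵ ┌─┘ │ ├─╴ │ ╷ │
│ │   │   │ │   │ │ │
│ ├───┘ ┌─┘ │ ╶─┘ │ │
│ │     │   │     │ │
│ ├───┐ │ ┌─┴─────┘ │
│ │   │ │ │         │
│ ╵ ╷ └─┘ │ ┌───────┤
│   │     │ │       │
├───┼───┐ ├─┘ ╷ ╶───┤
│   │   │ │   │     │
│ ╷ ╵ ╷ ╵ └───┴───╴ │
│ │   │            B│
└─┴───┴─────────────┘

Counting corner cells (2 non-opposite passages):
Total corners: 52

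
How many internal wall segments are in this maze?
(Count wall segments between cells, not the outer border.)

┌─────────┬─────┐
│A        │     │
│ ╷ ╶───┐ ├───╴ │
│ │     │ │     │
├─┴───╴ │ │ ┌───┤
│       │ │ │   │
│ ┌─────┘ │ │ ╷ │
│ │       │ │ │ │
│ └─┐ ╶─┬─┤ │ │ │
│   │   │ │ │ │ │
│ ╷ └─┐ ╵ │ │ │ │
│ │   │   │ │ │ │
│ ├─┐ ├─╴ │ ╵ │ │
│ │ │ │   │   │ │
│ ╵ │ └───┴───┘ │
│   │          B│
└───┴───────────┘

Counting internal wall segments:
Total internal walls: 49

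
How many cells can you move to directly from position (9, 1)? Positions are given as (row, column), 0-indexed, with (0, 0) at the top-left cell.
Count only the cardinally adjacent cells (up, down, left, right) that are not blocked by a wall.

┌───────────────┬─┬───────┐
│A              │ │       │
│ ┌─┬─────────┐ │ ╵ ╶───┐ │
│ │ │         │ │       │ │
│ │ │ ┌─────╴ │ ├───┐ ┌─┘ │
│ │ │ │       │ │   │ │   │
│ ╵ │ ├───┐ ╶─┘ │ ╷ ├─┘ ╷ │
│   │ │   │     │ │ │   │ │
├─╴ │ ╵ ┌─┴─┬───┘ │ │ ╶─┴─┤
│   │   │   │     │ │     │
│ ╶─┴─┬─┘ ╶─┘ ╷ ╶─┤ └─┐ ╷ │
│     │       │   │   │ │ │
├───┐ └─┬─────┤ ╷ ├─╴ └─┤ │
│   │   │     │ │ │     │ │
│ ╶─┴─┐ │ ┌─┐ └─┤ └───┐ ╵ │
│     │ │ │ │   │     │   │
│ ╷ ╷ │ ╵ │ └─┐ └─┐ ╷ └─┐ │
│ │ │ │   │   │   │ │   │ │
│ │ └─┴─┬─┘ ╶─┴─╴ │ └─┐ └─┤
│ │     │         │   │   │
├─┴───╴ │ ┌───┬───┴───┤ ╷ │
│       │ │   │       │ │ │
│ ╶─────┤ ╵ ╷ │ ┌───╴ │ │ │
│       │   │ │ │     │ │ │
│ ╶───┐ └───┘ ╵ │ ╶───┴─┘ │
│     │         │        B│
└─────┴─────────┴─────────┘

Checking passable neighbors of (9, 1):
Neighbors: (8, 1), (9, 2)
Count: 2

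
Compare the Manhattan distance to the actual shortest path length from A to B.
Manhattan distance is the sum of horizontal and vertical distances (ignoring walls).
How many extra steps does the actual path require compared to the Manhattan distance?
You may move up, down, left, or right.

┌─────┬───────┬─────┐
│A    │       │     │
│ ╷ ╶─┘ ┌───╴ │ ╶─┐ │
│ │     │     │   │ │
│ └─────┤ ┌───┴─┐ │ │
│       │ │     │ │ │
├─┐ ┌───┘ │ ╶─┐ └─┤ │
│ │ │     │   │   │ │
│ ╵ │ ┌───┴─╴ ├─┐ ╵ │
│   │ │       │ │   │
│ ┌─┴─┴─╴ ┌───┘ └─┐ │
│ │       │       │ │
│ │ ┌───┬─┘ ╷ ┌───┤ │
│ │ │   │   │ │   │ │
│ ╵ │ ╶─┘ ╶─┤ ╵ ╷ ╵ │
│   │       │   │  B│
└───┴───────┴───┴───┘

Manhattan distance: |7 - 0| + |9 - 0| = 16
Actual path length: 30
Extra steps: 30 - 16 = 14

Solution:

┌─────┬───────┬─────┐
│A    │       │     │
│ ╷ ╶─┘ ┌───╴ │ ╶─┐ │
│↓│     │     │   │ │
│ └─────┤ ┌───┴─┐ │ │
│↳ ↓    │ │↱ → ↓│ │ │
├─┐ ┌───┘ │ ╶─┐ └─┤ │
│ │↓│     │↑ ↰│↳ ↓│ │
│ ╵ │ ┌───┴─╴ ├─┐ ╵ │
│↓ ↲│ │  ↱ → ↑│ │↳ ↓│
│ ┌─┴─┴─╴ ┌───┘ └─┐ │
│↓│↱ → → ↑│       │↓│
│ │ ┌───┬─┘ ╷ ┌───┤ │
│↓│↑│   │   │ │   │↓│
│ ╵ │ ╶─┘ ╶─┤ ╵ ╷ ╵ │
│↳ ↑│       │   │  B│
└───┴───────┴───┴───┘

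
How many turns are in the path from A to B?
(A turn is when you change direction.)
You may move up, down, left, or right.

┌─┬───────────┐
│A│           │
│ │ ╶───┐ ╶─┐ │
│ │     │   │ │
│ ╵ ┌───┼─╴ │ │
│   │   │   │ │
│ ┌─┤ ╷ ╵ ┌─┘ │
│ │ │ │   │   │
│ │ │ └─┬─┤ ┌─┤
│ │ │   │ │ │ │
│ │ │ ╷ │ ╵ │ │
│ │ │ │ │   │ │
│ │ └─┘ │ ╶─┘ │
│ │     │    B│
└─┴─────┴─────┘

Directions: down, down, right, up, up, right, right, right, right, right, down, down, down, left, down, down, left, down, right, right
Number of turns: 9

Solution:

┌─┬───────────┐
│A│↱ → → → → ↓│
│ │ ╶───┐ ╶─┐ │
│↓│↑    │   │↓│
│ ╵ ┌───┼─╴ │ │
│↳ ↑│   │   │↓│
│ ┌─┤ ╷ ╵ ┌─┘ │
│ │ │ │   │↓ ↲│
│ │ │ └─┬─┤ ┌─┤
│ │ │   │ │↓│ │
│ │ │ ╷ │ ╵ │ │
│ │ │ │ │↓ ↲│ │
│ │ └─┘ │ ╶─┘ │
│ │     │↳ → B│
└─┴─────┴─────┘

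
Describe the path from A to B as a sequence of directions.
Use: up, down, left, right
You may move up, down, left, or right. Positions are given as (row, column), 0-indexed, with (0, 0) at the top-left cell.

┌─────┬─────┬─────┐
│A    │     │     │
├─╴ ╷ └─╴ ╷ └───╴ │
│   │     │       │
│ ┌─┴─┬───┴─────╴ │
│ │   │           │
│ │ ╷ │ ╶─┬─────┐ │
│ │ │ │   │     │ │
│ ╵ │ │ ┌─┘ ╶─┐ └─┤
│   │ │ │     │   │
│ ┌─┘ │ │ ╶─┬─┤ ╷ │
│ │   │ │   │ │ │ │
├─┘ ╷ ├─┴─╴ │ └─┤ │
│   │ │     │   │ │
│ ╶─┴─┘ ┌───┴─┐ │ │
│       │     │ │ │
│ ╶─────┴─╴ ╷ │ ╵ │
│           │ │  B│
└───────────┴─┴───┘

Finding the path and converting it to directions:
Path through cells: (0,0) → (0,1) → (1,1) → (1,0) → (2,0) → (3,0) → (4,0) → (4,1) → (3,1) → (2,1) → (2,2) → (3,2) → (4,2) → (5,2) → (5,1) → (6,1) → (6,0) → (7,0) → (7,1) → (7,2) → (7,3) → (6,3) → (6,4) → (6,5) → (5,5) → (5,4) → (4,4) → (4,5) → (3,5) → (3,6) → (3,7) → (4,7) → (4,8) → (5,8) → (6,8) → (7,8) → (8,8)
Directions: right, down, left, down, down, down, right, up, up, right, down, down, down, left, down, left, down, right, right, right, up, right, right, up, left, up, right, up, right, right, down, right, down, down, down, down

Solution:

┌─────┬─────┬─────┐
│A ↓  │     │     │
├─╴ ╷ └─╴ ╷ └───╴ │
│↓ ↲│     │       │
│ ┌─┴─┬───┴─────╴ │
│↓│↱ ↓│           │
│ │ ╷ │ ╶─┬─────┐ │
│↓│↑│↓│   │↱ → ↓│ │
│ ╵ │ │ ┌─┘ ╶─┐ └─┤
│↳ ↑│↓│ │↱ ↑  │↳ ↓│
│ ┌─┘ │ │ ╶─┬─┤ ╷ │
│ │↓ ↲│ │↑ ↰│ │ │↓│
├─┘ ╷ ├─┴─╴ │ └─┤ │
│↓ ↲│ │↱ → ↑│   │↓│
│ ╶─┴─┘ ┌───┴─┐ │ │
│↳ → → ↑│     │ │↓│
│ ╶─────┴─╴ ╷ │ ╵ │
│           │ │  B│
└───────────┴─┴───┘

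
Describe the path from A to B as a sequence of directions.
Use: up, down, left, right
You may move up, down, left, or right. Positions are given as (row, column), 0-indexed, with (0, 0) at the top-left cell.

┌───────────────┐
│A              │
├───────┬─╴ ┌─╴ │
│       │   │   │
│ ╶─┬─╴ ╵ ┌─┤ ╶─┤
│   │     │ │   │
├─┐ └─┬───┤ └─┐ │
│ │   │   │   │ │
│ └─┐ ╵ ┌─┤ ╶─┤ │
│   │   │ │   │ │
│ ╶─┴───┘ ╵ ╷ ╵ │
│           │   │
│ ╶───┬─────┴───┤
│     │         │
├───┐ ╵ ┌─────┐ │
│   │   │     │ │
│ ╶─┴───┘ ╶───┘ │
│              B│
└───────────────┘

Finding the path and converting it to directions:
Path through cells: (0,0) → (0,1) → (0,2) → (0,3) → (0,4) → (0,5) → (0,6) → (0,7) → (1,7) → (1,6) → (2,6) → (2,7) → (3,7) → (4,7) → (5,7) → (5,6) → (4,6) → (4,5) → (5,5) → (5,4) → (5,3) → (5,2) → (5,1) → (5,0) → (6,0) → (6,1) → (6,2) → (7,2) → (7,3) → (6,3) → (6,4) → (6,5) → (6,6) → (6,7) → (7,7) → (8,7)
Directions: right, right, right, right, right, right, right, down, left, down, right, down, down, down, left, up, left, down, left, left, left, left, left, down, right, right, down, right, up, right, right, right, right, down, down

Solution:

┌───────────────┐
│A → → → → → → ↓│
├───────┬─╴ ┌─╴ │
│       │   │↓ ↲│
│ ╶─┬─╴ ╵ ┌─┤ ╶─┤
│   │     │ │↳ ↓│
├─┐ └─┬───┤ └─┐ │
│ │   │   │   │↓│
│ └─┐ ╵ ┌─┤ ╶─┤ │
│   │   │ │↓ ↰│↓│
│ ╶─┴───┘ ╵ ╷ ╵ │
│↓ ← ← ← ← ↲│↑ ↲│
│ ╶───┬─────┴───┤
│↳ → ↓│↱ → → → ↓│
├───┐ ╵ ┌─────┐ │
│   │↳ ↑│     │↓│
│ ╶─┴───┘ ╶───┘ │
│              B│
└───────────────┘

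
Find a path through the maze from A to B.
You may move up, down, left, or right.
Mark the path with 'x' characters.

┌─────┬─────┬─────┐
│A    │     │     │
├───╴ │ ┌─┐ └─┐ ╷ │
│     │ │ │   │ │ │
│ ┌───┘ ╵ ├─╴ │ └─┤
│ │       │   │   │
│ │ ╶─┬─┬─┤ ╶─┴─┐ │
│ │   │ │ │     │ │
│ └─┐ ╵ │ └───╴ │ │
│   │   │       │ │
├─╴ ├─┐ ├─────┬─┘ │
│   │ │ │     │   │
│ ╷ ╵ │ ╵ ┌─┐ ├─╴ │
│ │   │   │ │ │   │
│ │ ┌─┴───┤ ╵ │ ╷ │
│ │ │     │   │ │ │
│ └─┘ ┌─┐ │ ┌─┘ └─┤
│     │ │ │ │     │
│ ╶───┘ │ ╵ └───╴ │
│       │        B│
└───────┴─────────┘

Finding the shortest path through the maze:
Path length: 25 steps
Directions: right → right → down → left → left → down → down → down → right → down → left → down → down → down → right → right → up → right → right → down → down → right → right → right → right

Solution:

┌─────┬─────┬─────┐
│A x x│     │     │
├───╴ │ ┌─┐ └─┐ ╷ │
│x x x│ │ │   │ │ │
│ ┌───┘ ╵ ├─╴ │ └─┤
│x│       │   │   │
│ │ ╶─┬─┬─┤ ╶─┴─┐ │
│x│   │ │ │     │ │
│ └─┐ ╵ │ └───╴ │ │
│x x│   │       │ │
├─╴ ├─┐ ├─────┬─┘ │
│x x│ │ │     │   │
│ ╷ ╵ │ ╵ ┌─┐ ├─╴ │
│x│   │   │ │ │   │
│ │ ┌─┴───┤ ╵ │ ╷ │
│x│ │x x x│   │ │ │
│ └─┘ ┌─┐ │ ┌─┘ └─┤
│x x x│ │x│ │     │
│ ╶───┘ │ ╵ └───╴ │
│       │x x x x B│
└───────┴─────────┘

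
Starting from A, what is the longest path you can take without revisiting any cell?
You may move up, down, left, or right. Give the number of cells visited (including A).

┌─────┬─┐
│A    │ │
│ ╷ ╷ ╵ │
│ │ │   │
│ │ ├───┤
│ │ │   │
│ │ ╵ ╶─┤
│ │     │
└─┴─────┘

Finding longest simple path using DFS:
Start: (0, 0)
Longest path visits 8 cells
Path: A → right → down → down → down → right → up → right

Solution:

┌─────┬─┐
│A ↓  │ │
│ ╷ ╷ ╵ │
│ │↓│   │
│ │ ├───┤
│ │↓│↱ B│
│ │ ╵ ╶─┤
│ │↳ ↑  │
└─┴─────┘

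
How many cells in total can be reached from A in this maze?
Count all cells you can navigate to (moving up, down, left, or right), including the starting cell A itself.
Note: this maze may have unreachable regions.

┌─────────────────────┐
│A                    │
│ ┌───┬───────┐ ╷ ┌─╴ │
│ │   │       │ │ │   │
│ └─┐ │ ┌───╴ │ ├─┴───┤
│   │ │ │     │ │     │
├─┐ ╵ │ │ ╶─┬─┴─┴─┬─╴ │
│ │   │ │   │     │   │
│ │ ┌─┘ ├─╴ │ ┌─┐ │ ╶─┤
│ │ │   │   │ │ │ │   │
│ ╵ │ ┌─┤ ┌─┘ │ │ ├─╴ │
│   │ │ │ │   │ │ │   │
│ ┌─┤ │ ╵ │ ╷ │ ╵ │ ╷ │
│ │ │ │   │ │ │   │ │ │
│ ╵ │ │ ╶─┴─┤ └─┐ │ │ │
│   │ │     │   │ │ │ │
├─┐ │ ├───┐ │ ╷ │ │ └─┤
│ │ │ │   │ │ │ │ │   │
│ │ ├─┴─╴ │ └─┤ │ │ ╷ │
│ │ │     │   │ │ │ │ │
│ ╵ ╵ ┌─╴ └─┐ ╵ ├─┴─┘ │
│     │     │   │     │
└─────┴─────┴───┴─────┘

Using BFS/flood-fill to find all reachable cells from A:
Maze size: 11 × 11 = 121 total cells
73 cell(s) are walled off and cannot be reached from A.
Reachable cells: 48

Reachable region (· marks reachable cells):

┌─────────────────────┐
│A · · · · · · · · · ·│
│ ┌───┬───────┐ ╷ ┌─╴ │
│·│· ·│       │·│·│· ·│
│ └─┐ │ ┌───╴ │ ├─┴───┤
│· ·│·│ │     │·│     │
├─┐ ╵ │ │ ╶─┬─┴─┴─┬─╴ │
│·│· ·│ │   │     │   │
│ │ ┌─┘ ├─╴ │ ┌─┐ │ ╶─┤
│·│·│   │   │ │ │ │   │
│ ╵ │ ┌─┤ ┌─┘ │ │ ├─╴ │
│· ·│ │ │ │   │ │ │   │
│ ┌─┤ │ ╵ │ ╷ │ ╵ │ ╷ │
│·│·│ │   │ │ │   │ │ │
│ ╵ │ │ ╶─┴─┤ └─┐ │ │ │
│· ·│ │     │   │ │ │ │
├─┐ │ ├───┐ │ ╷ │ │ └─┤
│·│·│ │· ·│ │ │ │ │   │
│ │ ├─┴─╴ │ └─┤ │ │ ╷ │
│·│·│· · ·│   │ │ │ │ │
│ ╵ ╵ ┌─╴ └─┐ ╵ ├─┴─┘ │
│· · ·│· · ·│   │     │
└─────┴─────┴───┴─────┘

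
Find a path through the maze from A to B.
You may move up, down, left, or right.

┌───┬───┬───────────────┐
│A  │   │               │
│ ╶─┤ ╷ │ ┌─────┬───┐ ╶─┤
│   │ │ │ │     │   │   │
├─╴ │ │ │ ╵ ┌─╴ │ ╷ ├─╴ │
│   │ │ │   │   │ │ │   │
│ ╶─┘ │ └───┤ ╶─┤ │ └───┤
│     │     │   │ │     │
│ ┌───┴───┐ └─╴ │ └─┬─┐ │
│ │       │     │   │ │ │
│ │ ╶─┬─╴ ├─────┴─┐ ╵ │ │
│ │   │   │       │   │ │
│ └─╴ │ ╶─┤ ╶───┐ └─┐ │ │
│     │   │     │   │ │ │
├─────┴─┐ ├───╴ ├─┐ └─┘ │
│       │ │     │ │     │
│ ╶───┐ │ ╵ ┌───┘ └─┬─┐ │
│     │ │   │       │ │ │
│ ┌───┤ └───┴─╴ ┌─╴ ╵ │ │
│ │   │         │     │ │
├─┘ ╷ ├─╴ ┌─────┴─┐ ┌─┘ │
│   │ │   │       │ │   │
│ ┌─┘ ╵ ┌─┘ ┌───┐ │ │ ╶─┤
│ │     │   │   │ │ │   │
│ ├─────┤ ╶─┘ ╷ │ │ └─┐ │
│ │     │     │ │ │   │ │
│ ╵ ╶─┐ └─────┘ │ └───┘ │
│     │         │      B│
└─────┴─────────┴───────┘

Finding the shortest path through the maze:
Path length: 46 steps
Directions: down → right → down → left → down → down → down → down → right → right → up → left → up → right → right → right → down → left → down → right → down → down → right → up → right → right → up → left → left → up → right → right → right → down → right → down → right → right → down → down → down → left → down → right → down → down

Solution:

┌───┬───┬───────────────┐
│A  │   │               │
│ ╶─┤ ╷ │ ┌─────┬───┐ ╶─┤
│↳ ↓│ │ │ │     │   │   │
├─╴ │ │ │ ╵ ┌─╴ │ ╷ ├─╴ │
│↓ ↲│ │ │   │   │ │ │   │
│ ╶─┘ │ └───┤ ╶─┤ │ └───┤
│↓    │     │   │ │     │
│ ┌───┴───┐ └─╴ │ └─┬─┐ │
│↓│↱ → → ↓│     │   │ │ │
│ │ ╶─┬─╴ ├─────┴─┐ ╵ │ │
│↓│↑ ↰│↓ ↲│↱ → → ↓│   │ │
│ └─╴ │ ╶─┤ ╶───┐ └─┐ │ │
│↳ → ↑│↳ ↓│↑ ← ↰│↳ ↓│ │ │
├─────┴─┐ ├───╴ ├─┐ └─┘ │
│       │↓│↱ → ↑│ │↳ → ↓│
│ ╶───┐ │ ╵ ┌───┘ └─┬─┐ │
│     │ │↳ ↑│       │ │↓│
│ ┌───┤ └───┴─╴ ┌─╴ ╵ │ │
│ │   │         │     │↓│
├─┘ ╷ ├─╴ ┌─────┴─┐ ┌─┘ │
│   │ │   │       │ │↓ ↲│
│ ┌─┘ ╵ ┌─┘ ┌───┐ │ │ ╶─┤
│ │     │   │   │ │ │↳ ↓│
│ ├─────┤ ╶─┘ ╷ │ │ └─┐ │
│ │     │     │ │ │   │↓│
│ ╵ ╶─┐ └─────┘ │ └───┘ │
│     │         │      B│
└─────┴─────────┴───────┘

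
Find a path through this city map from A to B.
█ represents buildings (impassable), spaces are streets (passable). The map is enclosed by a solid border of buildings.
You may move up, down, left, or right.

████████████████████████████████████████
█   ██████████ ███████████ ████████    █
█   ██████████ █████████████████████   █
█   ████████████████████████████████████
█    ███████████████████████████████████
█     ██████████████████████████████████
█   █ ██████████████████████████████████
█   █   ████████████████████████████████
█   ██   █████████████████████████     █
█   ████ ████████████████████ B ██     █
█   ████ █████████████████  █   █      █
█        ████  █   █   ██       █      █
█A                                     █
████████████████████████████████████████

Finding the shortest path from A to B:
Movement: cardinal only
Path length: 32 steps
Directions: right → right → right → right → right → right → right → right → right → right → right → right → right → right → right → right → right → right → right → right → right → right → right → right → up → right → right → right → right → up → up → right

Solution:

████████████████████████████████████████
█   ██████████ ███████████ ████████    █
█   ██████████ █████████████████████   █
█   ████████████████████████████████████
█    ███████████████████████████████████
█     ██████████████████████████████████
█   █ ██████████████████████████████████
█   █   ████████████████████████████████
█   ██   █████████████████████████     █
█   ████ ████████████████████↱B ██     █
█   ████ █████████████████  █↑  █      █
█        ████  █   █   ██↱→→→↑  █      █
█A→→→→→→→→→→→→→→→→→→→→→→→↑             █
████████████████████████████████████████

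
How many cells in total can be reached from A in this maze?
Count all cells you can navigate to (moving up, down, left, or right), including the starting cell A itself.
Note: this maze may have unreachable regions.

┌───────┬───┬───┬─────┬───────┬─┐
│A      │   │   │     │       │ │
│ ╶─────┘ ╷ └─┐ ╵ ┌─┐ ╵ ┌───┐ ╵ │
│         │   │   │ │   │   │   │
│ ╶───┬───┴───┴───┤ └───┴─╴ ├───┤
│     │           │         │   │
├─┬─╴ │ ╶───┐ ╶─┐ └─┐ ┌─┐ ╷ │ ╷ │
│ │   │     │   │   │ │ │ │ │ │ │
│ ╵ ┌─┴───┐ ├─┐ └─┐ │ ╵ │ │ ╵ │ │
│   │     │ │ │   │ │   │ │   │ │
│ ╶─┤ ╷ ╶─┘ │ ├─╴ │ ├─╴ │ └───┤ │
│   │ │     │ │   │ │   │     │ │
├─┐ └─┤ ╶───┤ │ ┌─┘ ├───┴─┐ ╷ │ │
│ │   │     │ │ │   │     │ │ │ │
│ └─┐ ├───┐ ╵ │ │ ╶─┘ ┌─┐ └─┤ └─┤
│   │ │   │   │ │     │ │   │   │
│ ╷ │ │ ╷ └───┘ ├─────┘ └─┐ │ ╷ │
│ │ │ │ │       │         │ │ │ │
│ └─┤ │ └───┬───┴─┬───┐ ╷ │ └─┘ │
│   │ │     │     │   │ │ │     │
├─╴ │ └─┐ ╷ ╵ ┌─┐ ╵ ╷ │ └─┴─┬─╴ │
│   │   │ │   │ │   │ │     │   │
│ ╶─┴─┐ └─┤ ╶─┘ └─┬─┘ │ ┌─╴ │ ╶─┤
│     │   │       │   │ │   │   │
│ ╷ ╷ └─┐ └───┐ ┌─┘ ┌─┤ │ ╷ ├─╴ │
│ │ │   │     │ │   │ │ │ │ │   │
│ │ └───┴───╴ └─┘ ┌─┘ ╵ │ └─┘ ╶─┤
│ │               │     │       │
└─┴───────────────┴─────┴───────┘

Using BFS/flood-fill to find all reachable cells from A:
Maze size: 14 × 16 = 224 total cells
16 cell(s) are walled off and cannot be reached from A.
Reachable cells: 208

Reachable region (· marks reachable cells):

┌───────┬───┬───┬─────┬───────┬─┐
│A · · ·│· ·│   │     │       │ │
│ ╶─────┘ ╷ └─┐ ╵ ┌─┐ ╵ ┌───┐ ╵ │
│· · · · ·│· ·│   │·│   │· ·│   │
│ ╶───┬───┴───┴───┤ └───┴─╴ ├───┤
│· · ·│· · · · · ·│· · · · ·│· ·│
├─┬─╴ │ ╶───┐ ╶─┐ └─┐ ┌─┐ ╷ │ ╷ │
│·│· ·│· · ·│· ·│· ·│·│·│·│·│·│·│
│ ╵ ┌─┴───┐ ├─┐ └─┐ │ ╵ │ │ ╵ │ │
│· ·│· · ·│·│·│· ·│·│· ·│·│· ·│·│
│ ╶─┤ ╷ ╶─┘ │ ├─╴ │ ├─╴ │ └───┤ │
│· ·│·│· · ·│·│· ·│·│· ·│· · ·│·│
├─┐ └─┤ ╶───┤ │ ┌─┘ ├───┴─┐ ╷ │ │
│·│· ·│· · ·│·│·│· ·│· · ·│·│·│·│
│ └─┐ ├───┐ ╵ │ │ ╶─┘ ┌─┐ └─┤ └─┤
│· ·│·│· ·│· ·│·│· · ·│·│· ·│· ·│
│ ╷ │ │ ╷ └───┘ ├─────┘ └─┐ │ ╷ │
│·│·│·│·│· · · ·│· · · · ·│·│·│·│
│ └─┤ │ └───┬───┴─┬───┐ ╷ │ └─┘ │
│· ·│·│· · ·│· · ·│· ·│·│·│· · ·│
├─╴ │ └─┐ ╷ ╵ ┌─┐ ╵ ╷ │ └─┴─┬─╴ │
│· ·│· ·│·│· ·│·│· ·│·│· · ·│· ·│
│ ╶─┴─┐ └─┤ ╶─┘ └─┬─┘ │ ┌─╴ │ ╶─┤
│· · ·│· ·│· · · ·│· ·│·│· ·│· ·│
│ ╷ ╷ └─┐ └───┐ ┌─┘ ┌─┤ │ ╷ ├─╴ │
│·│·│· ·│· · ·│·│· ·│·│·│·│·│· ·│
│ │ └───┴───╴ └─┘ ┌─┘ ╵ │ └─┘ ╶─┤
│·│· · · · · · · ·│· · ·│· · · ·│
└─┴───────────────┴─────┴───────┘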